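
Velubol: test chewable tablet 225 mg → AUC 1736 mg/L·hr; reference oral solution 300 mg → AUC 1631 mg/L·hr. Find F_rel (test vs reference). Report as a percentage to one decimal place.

F_rel = 141.9%

F_rel = (AUC_test/D_test) / (AUC_ref/D_ref)
      = (1736/225) / (1631/300)
      = 7.71556 / 5.43667 = 1.4192 = 141.92%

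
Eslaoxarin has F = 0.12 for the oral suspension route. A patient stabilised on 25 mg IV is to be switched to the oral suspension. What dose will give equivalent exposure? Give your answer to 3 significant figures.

D_oral = 208 mg

For equal systemic exposure: F × D_ev = D_iv
D_ev = D_iv / F = 25 / 0.12 = 208.333 mg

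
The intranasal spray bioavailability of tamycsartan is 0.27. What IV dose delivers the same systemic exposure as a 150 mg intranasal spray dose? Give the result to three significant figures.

Systemic exposure from an extravascular dose = F × D_ev, so the equivalent IV dose is F × D_ev.
D_iv = F × D_ev = 0.27 × 150 = 40.5 mg

D_iv = 40.5 mg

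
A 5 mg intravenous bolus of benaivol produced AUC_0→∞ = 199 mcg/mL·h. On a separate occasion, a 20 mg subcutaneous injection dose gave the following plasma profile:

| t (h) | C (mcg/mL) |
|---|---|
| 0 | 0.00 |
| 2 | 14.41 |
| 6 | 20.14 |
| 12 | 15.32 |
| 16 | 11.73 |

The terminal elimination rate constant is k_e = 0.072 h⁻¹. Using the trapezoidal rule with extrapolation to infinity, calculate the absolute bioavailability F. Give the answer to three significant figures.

F = 0.511

Trapezoidal AUC_0→16 (subcutaneous injection):
  [0→2]: (0.00+14.41)/2 × 2 = 14.41
  [2→6]: (14.41+20.14)/2 × 4 = 69.1
  [6→12]: (20.14+15.32)/2 × 6 = 106.38
  [12→16]: (15.32+11.73)/2 × 4 = 54.1
  Sum = 243.99 mcg/mL·h
Tail: C_last/k_e = 11.73/0.072 = 162.917
AUC_0→∞ (subcutaneous injection) = 243.99 + 162.917 = 406.907 mcg/mL·h
F = (AUC_ev/D_ev)/(AUC_iv/D_iv) = (406.907/20)/(199/5) = 20.34535/39.8 = 0.5112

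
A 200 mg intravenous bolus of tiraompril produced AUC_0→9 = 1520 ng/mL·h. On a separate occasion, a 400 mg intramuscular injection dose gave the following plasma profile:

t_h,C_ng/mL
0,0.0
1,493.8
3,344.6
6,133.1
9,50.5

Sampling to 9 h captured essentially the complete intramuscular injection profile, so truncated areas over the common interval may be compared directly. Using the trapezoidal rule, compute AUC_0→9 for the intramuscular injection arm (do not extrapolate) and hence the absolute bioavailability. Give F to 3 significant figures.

Trapezoidal AUC_0→9 (intramuscular injection):
  [0→1]: (0.0+493.8)/2 × 1 = 246.9
  [1→3]: (493.8+344.6)/2 × 2 = 838.4
  [3→6]: (344.6+133.1)/2 × 3 = 716.55
  [6→9]: (133.1+50.5)/2 × 3 = 275.4
  Sum = 2077.25 ng/mL·h
F = (AUC_ev/D_ev)/(AUC_iv/D_iv) = (2077.25/400)/(1520/200) = 5.193125/7.6 = 0.6833

F = 0.683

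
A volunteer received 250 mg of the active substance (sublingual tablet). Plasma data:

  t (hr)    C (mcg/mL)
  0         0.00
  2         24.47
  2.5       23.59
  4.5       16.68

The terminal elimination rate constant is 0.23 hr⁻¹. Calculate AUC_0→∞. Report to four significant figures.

Trapezoidal AUC_0→4.5:
  [0→2]: (0.00+24.47)/2 × 2 = 24.47
  [2→2.5]: (24.47+23.59)/2 × 0.5 = 12.015
  [2.5→4.5]: (23.59+16.68)/2 × 2 = 40.27
  Sum = 76.755 mcg/mL·hr
Extrapolated tail: C_last / k_e = 16.68 / 0.23 = 72.522
AUC_0→∞ = 76.755 + 72.522 = 149.277 mcg/mL·hr

AUC = 149.3 mcg/mL·hr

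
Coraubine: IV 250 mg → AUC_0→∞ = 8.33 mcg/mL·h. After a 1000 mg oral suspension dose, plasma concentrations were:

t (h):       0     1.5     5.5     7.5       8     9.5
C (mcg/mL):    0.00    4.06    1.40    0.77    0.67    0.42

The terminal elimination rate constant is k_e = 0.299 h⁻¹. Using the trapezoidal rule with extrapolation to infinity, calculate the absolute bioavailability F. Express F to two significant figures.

Trapezoidal AUC_0→9.5 (oral suspension):
  [0→1.5]: (0.00+4.06)/2 × 1.5 = 3.045
  [1.5→5.5]: (4.06+1.40)/2 × 4 = 10.92
  [5.5→7.5]: (1.40+0.77)/2 × 2 = 2.17
  [7.5→8]: (0.77+0.67)/2 × 0.5 = 0.36
  [8→9.5]: (0.67+0.42)/2 × 1.5 = 0.8175
  Sum = 17.3125 mcg/mL·h
Tail: C_last/k_e = 0.42/0.299 = 1.405
AUC_0→∞ (oral suspension) = 17.3125 + 1.405 = 18.7175 mcg/mL·h
F = (AUC_ev/D_ev)/(AUC_iv/D_iv) = (18.7175/1000)/(8.33/250) = 0.0187175/0.03332 = 0.5617

F = 0.56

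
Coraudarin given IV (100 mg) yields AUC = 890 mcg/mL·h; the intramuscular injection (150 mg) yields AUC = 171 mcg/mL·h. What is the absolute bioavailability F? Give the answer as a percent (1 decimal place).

F = (AUC_ev / D_ev) / (AUC_iv / D_iv)
  = (171/150) / (890/100)
  = 1.14 / 8.9 = 0.1281
  = 12.81%

F = 12.8%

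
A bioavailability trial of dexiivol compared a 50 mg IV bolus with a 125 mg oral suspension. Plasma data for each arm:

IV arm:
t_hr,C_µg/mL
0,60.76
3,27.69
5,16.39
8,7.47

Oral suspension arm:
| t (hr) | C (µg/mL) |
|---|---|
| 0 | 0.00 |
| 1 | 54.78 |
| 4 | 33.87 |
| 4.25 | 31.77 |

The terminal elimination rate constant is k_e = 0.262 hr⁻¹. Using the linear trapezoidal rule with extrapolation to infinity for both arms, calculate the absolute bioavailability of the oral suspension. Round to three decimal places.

Trapezoidal AUC_0→8 (IV):
  [0→3]: (60.76+27.69)/2 × 3 = 132.675
  [3→5]: (27.69+16.39)/2 × 2 = 44.08
  [5→8]: (16.39+7.47)/2 × 3 = 35.79
  Sum = 212.545 µg/mL·hr
IV tail: 7.47/0.262 = 28.511; AUC_iv,0→∞ = 212.545 + 28.511 = 241.056 µg/mL·hr
Trapezoidal AUC_0→4.25 (oral suspension):
  [0→1]: (0.00+54.78)/2 × 1 = 27.39
  [1→4]: (54.78+33.87)/2 × 3 = 132.975
  [4→4.25]: (33.87+31.77)/2 × 0.25 = 8.205
  Sum = 168.57 µg/mL·hr
oral suspension tail: 31.77/0.262 = 121.260; AUC_ev,0→∞ = 168.57 + 121.260 = 289.83 µg/mL·hr
F = (AUC_ev/D_ev)/(AUC_iv/D_iv) = (289.83/125)/(241.056/50) = 2.31864/4.82112 = 0.4809

F = 0.481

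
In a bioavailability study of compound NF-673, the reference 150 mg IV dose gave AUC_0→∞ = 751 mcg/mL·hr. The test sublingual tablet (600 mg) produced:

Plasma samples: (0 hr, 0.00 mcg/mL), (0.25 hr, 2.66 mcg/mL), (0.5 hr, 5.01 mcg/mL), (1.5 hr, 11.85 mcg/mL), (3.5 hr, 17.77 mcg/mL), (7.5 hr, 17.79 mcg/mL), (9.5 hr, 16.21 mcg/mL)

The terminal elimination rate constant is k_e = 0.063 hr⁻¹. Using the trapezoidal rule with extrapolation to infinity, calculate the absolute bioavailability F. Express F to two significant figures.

F = 0.13

Trapezoidal AUC_0→9.5 (sublingual tablet):
  [0→0.25]: (0.00+2.66)/2 × 0.25 = 0.3325
  [0.25→0.5]: (2.66+5.01)/2 × 0.25 = 0.95875
  [0.5→1.5]: (5.01+11.85)/2 × 1 = 8.43
  [1.5→3.5]: (11.85+17.77)/2 × 2 = 29.62
  [3.5→7.5]: (17.77+17.79)/2 × 4 = 71.12
  [7.5→9.5]: (17.79+16.21)/2 × 2 = 34.0
  Sum = 144.46125 mcg/mL·hr
Tail: C_last/k_e = 16.21/0.063 = 257.302
AUC_0→∞ (sublingual tablet) = 144.46125 + 257.302 = 401.76325 mcg/mL·hr
F = (AUC_ev/D_ev)/(AUC_iv/D_iv) = (401.76325/600)/(751/150) = 0.669605/5.00667 = 0.1337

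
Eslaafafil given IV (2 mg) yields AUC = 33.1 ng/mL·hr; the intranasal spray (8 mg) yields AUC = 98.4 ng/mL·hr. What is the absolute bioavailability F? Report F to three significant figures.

F = (AUC_ev / D_ev) / (AUC_iv / D_iv)
  = (98.4/8) / (33.1/2)
  = 12.3 / 16.55 = 0.7432

F = 0.743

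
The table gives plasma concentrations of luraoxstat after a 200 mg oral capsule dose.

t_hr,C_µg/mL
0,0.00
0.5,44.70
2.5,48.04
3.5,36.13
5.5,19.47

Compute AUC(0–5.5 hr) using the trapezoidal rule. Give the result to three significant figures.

AUC = 202 µg/mL·hr

Trapezoidal AUC_0→5.5:
  [0→0.5]: (0.00+44.70)/2 × 0.5 = 11.175
  [0.5→2.5]: (44.70+48.04)/2 × 2 = 92.74
  [2.5→3.5]: (48.04+36.13)/2 × 1 = 42.085
  [3.5→5.5]: (36.13+19.47)/2 × 2 = 55.6
  Sum = 201.6 µg/mL·hr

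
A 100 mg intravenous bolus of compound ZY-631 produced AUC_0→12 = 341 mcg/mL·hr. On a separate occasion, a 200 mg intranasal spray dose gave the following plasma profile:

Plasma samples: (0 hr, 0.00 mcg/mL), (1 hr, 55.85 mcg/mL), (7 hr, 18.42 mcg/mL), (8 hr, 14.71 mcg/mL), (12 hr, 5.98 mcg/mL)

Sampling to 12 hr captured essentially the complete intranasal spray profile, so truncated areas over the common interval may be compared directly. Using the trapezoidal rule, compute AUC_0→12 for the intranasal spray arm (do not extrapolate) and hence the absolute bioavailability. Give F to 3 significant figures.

F = 0.453

Trapezoidal AUC_0→12 (intranasal spray):
  [0→1]: (0.00+55.85)/2 × 1 = 27.925
  [1→7]: (55.85+18.42)/2 × 6 = 222.81
  [7→8]: (18.42+14.71)/2 × 1 = 16.565
  [8→12]: (14.71+5.98)/2 × 4 = 41.38
  Sum = 308.68 mcg/mL·hr
F = (AUC_ev/D_ev)/(AUC_iv/D_iv) = (308.68/200)/(341/100) = 1.5434/3.41 = 0.4526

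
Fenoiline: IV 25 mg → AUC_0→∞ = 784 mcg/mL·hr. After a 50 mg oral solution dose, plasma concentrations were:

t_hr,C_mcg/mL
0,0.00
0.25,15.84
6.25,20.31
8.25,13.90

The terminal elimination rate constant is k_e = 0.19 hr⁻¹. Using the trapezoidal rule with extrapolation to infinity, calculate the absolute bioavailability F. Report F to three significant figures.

F = 0.139

Trapezoidal AUC_0→8.25 (oral solution):
  [0→0.25]: (0.00+15.84)/2 × 0.25 = 1.98
  [0.25→6.25]: (15.84+20.31)/2 × 6 = 108.45
  [6.25→8.25]: (20.31+13.90)/2 × 2 = 34.21
  Sum = 144.64 mcg/mL·hr
Tail: C_last/k_e = 13.90/0.19 = 73.158
AUC_0→∞ (oral solution) = 144.64 + 73.158 = 217.798 mcg/mL·hr
F = (AUC_ev/D_ev)/(AUC_iv/D_iv) = (217.798/50)/(784/25) = 4.35596/31.36 = 0.1389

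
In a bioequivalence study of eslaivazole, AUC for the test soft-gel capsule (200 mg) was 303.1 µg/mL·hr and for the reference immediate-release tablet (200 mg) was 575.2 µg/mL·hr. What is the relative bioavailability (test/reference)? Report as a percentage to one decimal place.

F_rel = 52.7%

F_rel = (AUC_test/D_test) / (AUC_ref/D_ref)
      = (303.1/200) / (575.2/200)
      = 1.5155 / 2.876 = 0.5269 = 52.69%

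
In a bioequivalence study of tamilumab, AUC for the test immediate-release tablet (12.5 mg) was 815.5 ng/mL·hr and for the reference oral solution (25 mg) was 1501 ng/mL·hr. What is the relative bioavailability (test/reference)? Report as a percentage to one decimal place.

F_rel = 108.7%

F_rel = (AUC_test/D_test) / (AUC_ref/D_ref)
      = (815.5/12.5) / (1501/25)
      = 65.24 / 60.04 = 1.0866 = 108.66%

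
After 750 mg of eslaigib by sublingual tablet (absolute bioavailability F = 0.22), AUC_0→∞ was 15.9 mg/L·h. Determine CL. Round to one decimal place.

CL = 10.4 L/h

CL = F × Dose / AUC_0→∞
   = 0.22 × 750 / 15.9 = 10.3774 L/h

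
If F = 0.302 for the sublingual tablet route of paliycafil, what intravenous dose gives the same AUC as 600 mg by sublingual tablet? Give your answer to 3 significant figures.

Systemic exposure from an extravascular dose = F × D_ev, so the equivalent IV dose is F × D_ev.
D_iv = F × D_ev = 0.302 × 600 = 181.2 mg

D_iv = 181 mg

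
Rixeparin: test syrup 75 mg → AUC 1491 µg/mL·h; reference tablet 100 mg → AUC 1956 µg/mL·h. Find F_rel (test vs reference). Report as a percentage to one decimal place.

F_rel = 101.6%

F_rel = (AUC_test/D_test) / (AUC_ref/D_ref)
      = (1491/75) / (1956/100)
      = 19.88 / 19.56 = 1.0164 = 101.64%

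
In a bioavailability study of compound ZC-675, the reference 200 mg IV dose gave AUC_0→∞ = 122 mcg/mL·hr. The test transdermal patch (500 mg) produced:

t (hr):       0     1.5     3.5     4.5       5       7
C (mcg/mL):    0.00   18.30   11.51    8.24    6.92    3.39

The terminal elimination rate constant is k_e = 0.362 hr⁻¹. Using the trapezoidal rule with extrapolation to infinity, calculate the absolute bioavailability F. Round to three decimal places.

Trapezoidal AUC_0→7 (transdermal patch):
  [0→1.5]: (0.00+18.30)/2 × 1.5 = 13.725
  [1.5→3.5]: (18.30+11.51)/2 × 2 = 29.81
  [3.5→4.5]: (11.51+8.24)/2 × 1 = 9.875
  [4.5→5]: (8.24+6.92)/2 × 0.5 = 3.79
  [5→7]: (6.92+3.39)/2 × 2 = 10.31
  Sum = 67.51 mcg/mL·hr
Tail: C_last/k_e = 3.39/0.362 = 9.365
AUC_0→∞ (transdermal patch) = 67.51 + 9.365 = 76.875 mcg/mL·hr
F = (AUC_ev/D_ev)/(AUC_iv/D_iv) = (76.875/500)/(122/200) = 0.15375/0.61 = 0.2520

F = 0.252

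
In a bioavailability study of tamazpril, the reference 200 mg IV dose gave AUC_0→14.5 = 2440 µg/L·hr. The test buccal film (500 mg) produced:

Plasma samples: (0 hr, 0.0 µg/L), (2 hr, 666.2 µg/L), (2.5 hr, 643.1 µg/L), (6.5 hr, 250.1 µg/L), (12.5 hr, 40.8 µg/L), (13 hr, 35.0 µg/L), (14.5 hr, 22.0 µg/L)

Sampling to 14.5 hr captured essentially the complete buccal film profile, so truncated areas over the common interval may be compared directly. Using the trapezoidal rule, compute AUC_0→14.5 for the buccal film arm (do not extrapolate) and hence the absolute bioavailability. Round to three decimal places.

F = 0.609

Trapezoidal AUC_0→14.5 (buccal film):
  [0→2]: (0.0+666.2)/2 × 2 = 666.2
  [2→2.5]: (666.2+643.1)/2 × 0.5 = 327.325
  [2.5→6.5]: (643.1+250.1)/2 × 4 = 1786.4
  [6.5→12.5]: (250.1+40.8)/2 × 6 = 872.7
  [12.5→13]: (40.8+35.0)/2 × 0.5 = 18.95
  [13→14.5]: (35.0+22.0)/2 × 1.5 = 42.75
  Sum = 3714.325 µg/L·hr
F = (AUC_ev/D_ev)/(AUC_iv/D_iv) = (3714.325/500)/(2440/200) = 7.42865/12.2 = 0.6089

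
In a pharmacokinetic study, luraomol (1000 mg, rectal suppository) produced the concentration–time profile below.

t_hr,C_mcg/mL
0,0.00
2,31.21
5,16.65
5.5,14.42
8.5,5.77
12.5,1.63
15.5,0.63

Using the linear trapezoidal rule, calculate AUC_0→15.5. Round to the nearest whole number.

AUC = 159 mcg/mL·hr

Trapezoidal AUC_0→15.5:
  [0→2]: (0.00+31.21)/2 × 2 = 31.21
  [2→5]: (31.21+16.65)/2 × 3 = 71.79
  [5→5.5]: (16.65+14.42)/2 × 0.5 = 7.7675
  [5.5→8.5]: (14.42+5.77)/2 × 3 = 30.285
  [8.5→12.5]: (5.77+1.63)/2 × 4 = 14.8
  [12.5→15.5]: (1.63+0.63)/2 × 3 = 3.39
  Sum = 159.2425 mcg/mL·hr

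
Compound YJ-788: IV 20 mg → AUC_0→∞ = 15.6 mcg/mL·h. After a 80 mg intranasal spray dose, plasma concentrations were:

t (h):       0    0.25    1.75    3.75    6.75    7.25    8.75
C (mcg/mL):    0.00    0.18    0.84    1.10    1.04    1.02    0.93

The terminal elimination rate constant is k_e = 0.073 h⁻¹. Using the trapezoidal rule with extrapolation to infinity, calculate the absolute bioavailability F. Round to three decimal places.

Trapezoidal AUC_0→8.75 (intranasal spray):
  [0→0.25]: (0.00+0.18)/2 × 0.25 = 0.0225
  [0.25→1.75]: (0.18+0.84)/2 × 1.5 = 0.765
  [1.75→3.75]: (0.84+1.10)/2 × 2 = 1.94
  [3.75→6.75]: (1.10+1.04)/2 × 3 = 3.21
  [6.75→7.25]: (1.04+1.02)/2 × 0.5 = 0.515
  [7.25→8.75]: (1.02+0.93)/2 × 1.5 = 1.4625
  Sum = 7.915 mcg/mL·h
Tail: C_last/k_e = 0.93/0.073 = 12.740
AUC_0→∞ (intranasal spray) = 7.915 + 12.740 = 20.655 mcg/mL·h
F = (AUC_ev/D_ev)/(AUC_iv/D_iv) = (20.655/80)/(15.6/20) = 0.2581875/0.78 = 0.3310

F = 0.331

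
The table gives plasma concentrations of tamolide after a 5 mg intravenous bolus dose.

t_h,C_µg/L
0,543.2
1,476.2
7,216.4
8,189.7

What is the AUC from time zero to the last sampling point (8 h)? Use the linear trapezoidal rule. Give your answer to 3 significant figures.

AUC = 2790 µg/L·h

Trapezoidal AUC_0→8:
  [0→1]: (543.2+476.2)/2 × 1 = 509.7
  [1→7]: (476.2+216.4)/2 × 6 = 2077.8
  [7→8]: (216.4+189.7)/2 × 1 = 203.05
  Sum = 2790.55 µg/L·h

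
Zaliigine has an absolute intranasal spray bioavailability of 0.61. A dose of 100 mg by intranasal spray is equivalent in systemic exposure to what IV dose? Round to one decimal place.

D_iv = 61.0 mg

Systemic exposure from an extravascular dose = F × D_ev, so the equivalent IV dose is F × D_ev.
D_iv = F × D_ev = 0.61 × 100 = 61 mg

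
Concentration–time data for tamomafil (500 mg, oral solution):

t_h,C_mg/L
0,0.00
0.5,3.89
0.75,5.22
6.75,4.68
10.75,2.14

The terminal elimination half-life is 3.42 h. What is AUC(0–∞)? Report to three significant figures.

AUC = 56.0 mg/L·h

Trapezoidal AUC_0→10.75:
  [0→0.5]: (0.00+3.89)/2 × 0.5 = 0.9725
  [0.5→0.75]: (3.89+5.22)/2 × 0.25 = 1.13875
  [0.75→6.75]: (5.22+4.68)/2 × 6 = 29.7
  [6.75→10.75]: (4.68+2.14)/2 × 4 = 13.64
  Sum = 45.45125 mg/L·h
k_e = ln2 / t½ = 0.693147 / 3.42 = 0.2027 h^-1
Extrapolated tail: C_last / k_e = 2.14 / 0.2027 = 10.557
AUC_0→∞ = 45.45125 + 10.557 = 56.00825 mg/L·h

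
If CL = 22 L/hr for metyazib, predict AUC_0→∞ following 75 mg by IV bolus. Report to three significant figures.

AUC_0→∞ = Dose_iv / CL
        = 75 / 22 = 3.40909 mg/L·hr

AUC = 3.41 mg/L·hr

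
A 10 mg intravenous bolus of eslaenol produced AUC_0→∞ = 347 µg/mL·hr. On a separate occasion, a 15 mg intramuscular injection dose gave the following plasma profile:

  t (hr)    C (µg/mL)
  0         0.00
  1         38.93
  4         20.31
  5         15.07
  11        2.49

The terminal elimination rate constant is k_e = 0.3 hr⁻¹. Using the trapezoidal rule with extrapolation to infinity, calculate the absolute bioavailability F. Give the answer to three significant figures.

Trapezoidal AUC_0→11 (intramuscular injection):
  [0→1]: (0.00+38.93)/2 × 1 = 19.465
  [1→4]: (38.93+20.31)/2 × 3 = 88.86
  [4→5]: (20.31+15.07)/2 × 1 = 17.69
  [5→11]: (15.07+2.49)/2 × 6 = 52.68
  Sum = 178.695 µg/mL·hr
Tail: C_last/k_e = 2.49/0.3 = 8.300
AUC_0→∞ (intramuscular injection) = 178.695 + 8.300 = 186.995 µg/mL·hr
F = (AUC_ev/D_ev)/(AUC_iv/D_iv) = (186.995/15)/(347/10) = 12.4663/34.7 = 0.3593

F = 0.359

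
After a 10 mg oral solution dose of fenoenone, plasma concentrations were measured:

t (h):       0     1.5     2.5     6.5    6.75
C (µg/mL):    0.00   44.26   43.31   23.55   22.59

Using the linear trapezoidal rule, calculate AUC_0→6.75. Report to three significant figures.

AUC = 216 µg/mL·h

Trapezoidal AUC_0→6.75:
  [0→1.5]: (0.00+44.26)/2 × 1.5 = 33.195
  [1.5→2.5]: (44.26+43.31)/2 × 1 = 43.785
  [2.5→6.5]: (43.31+23.55)/2 × 4 = 133.72
  [6.5→6.75]: (23.55+22.59)/2 × 0.25 = 5.7675
  Sum = 216.4675 µg/mL·h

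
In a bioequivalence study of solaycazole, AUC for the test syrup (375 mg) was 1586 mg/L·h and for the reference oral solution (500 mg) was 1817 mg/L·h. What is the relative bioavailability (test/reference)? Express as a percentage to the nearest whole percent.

F_rel = 116%

F_rel = (AUC_test/D_test) / (AUC_ref/D_ref)
      = (1586/375) / (1817/500)
      = 4.22933 / 3.634 = 1.1638 = 116.38%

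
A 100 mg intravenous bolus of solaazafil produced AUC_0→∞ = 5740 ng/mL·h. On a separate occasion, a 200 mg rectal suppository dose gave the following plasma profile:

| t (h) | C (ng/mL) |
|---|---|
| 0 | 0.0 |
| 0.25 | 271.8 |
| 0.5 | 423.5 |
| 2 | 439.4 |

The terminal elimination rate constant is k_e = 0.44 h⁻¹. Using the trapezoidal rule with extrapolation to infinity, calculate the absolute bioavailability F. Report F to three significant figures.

Trapezoidal AUC_0→2 (rectal suppository):
  [0→0.25]: (0.0+271.8)/2 × 0.25 = 33.975
  [0.25→0.5]: (271.8+423.5)/2 × 0.25 = 86.9125
  [0.5→2]: (423.5+439.4)/2 × 1.5 = 647.175
  Sum = 768.0625 ng/mL·h
Tail: C_last/k_e = 439.4/0.44 = 998.636
AUC_0→∞ (rectal suppository) = 768.0625 + 998.636 = 1766.6985 ng/mL·h
F = (AUC_ev/D_ev)/(AUC_iv/D_iv) = (1766.6985/200)/(5740/100) = 8.8334925/57.4 = 0.1539

F = 0.154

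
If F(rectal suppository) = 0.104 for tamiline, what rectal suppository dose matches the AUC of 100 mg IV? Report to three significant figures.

D_rectal = 962 mg

For equal systemic exposure: F × D_ev = D_iv
D_ev = D_iv / F = 100 / 0.104 = 961.538 mg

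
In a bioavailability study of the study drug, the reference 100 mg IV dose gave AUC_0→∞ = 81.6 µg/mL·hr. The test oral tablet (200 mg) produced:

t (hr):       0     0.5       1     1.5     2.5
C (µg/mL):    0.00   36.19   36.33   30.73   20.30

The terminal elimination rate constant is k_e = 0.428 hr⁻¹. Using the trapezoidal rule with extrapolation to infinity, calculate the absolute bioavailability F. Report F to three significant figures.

F = 0.716

Trapezoidal AUC_0→2.5 (oral tablet):
  [0→0.5]: (0.00+36.19)/2 × 0.5 = 9.0475
  [0.5→1]: (36.19+36.33)/2 × 0.5 = 18.13
  [1→1.5]: (36.33+30.73)/2 × 0.5 = 16.765
  [1.5→2.5]: (30.73+20.30)/2 × 1 = 25.515
  Sum = 69.4575 µg/mL·hr
Tail: C_last/k_e = 20.30/0.428 = 47.430
AUC_0→∞ (oral tablet) = 69.4575 + 47.430 = 116.8875 µg/mL·hr
F = (AUC_ev/D_ev)/(AUC_iv/D_iv) = (116.8875/200)/(81.6/100) = 0.5844375/0.816 = 0.7162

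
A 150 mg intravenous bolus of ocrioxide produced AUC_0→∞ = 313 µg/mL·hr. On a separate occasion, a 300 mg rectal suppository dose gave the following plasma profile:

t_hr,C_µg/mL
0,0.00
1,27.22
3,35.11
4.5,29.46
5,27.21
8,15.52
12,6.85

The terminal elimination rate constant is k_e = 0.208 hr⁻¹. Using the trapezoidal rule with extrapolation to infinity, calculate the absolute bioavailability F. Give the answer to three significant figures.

F = 0.448

Trapezoidal AUC_0→12 (rectal suppository):
  [0→1]: (0.00+27.22)/2 × 1 = 13.61
  [1→3]: (27.22+35.11)/2 × 2 = 62.33
  [3→4.5]: (35.11+29.46)/2 × 1.5 = 48.4275
  [4.5→5]: (29.46+27.21)/2 × 0.5 = 14.1675
  [5→8]: (27.21+15.52)/2 × 3 = 64.095
  [8→12]: (15.52+6.85)/2 × 4 = 44.74
  Sum = 247.37 µg/mL·hr
Tail: C_last/k_e = 6.85/0.208 = 32.933
AUC_0→∞ (rectal suppository) = 247.37 + 32.933 = 280.303 µg/mL·hr
F = (AUC_ev/D_ev)/(AUC_iv/D_iv) = (280.303/300)/(313/150) = 0.934343/2.08667 = 0.4478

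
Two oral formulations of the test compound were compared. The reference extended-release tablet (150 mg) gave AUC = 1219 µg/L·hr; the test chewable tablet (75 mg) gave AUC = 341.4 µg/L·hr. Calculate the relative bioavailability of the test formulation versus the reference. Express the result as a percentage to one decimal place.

F_rel = 56.0%

F_rel = (AUC_test/D_test) / (AUC_ref/D_ref)
      = (341.4/75) / (1219/150)
      = 4.552 / 8.12667 = 0.5601 = 56.01%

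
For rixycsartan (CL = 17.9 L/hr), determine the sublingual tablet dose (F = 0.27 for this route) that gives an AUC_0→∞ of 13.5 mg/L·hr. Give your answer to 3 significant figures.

Dose = 895 mg

Dose = CL × AUC_0→∞ / F
     = 17.9 × 13.5 / 0.27 = 895 mg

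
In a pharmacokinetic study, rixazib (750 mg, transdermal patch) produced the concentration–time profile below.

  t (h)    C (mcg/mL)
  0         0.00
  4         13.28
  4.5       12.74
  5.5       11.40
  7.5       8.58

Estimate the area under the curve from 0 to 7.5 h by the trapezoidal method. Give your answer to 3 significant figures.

AUC = 65.1 mcg/mL·h

Trapezoidal AUC_0→7.5:
  [0→4]: (0.00+13.28)/2 × 4 = 26.56
  [4→4.5]: (13.28+12.74)/2 × 0.5 = 6.505
  [4.5→5.5]: (12.74+11.40)/2 × 1 = 12.07
  [5.5→7.5]: (11.40+8.58)/2 × 2 = 19.98
  Sum = 65.115 mcg/mL·h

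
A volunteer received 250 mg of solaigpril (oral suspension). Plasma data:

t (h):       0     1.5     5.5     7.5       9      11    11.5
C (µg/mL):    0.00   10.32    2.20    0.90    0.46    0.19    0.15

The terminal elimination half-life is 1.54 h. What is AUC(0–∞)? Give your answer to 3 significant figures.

Trapezoidal AUC_0→11.5:
  [0→1.5]: (0.00+10.32)/2 × 1.5 = 7.74
  [1.5→5.5]: (10.32+2.20)/2 × 4 = 25.04
  [5.5→7.5]: (2.20+0.90)/2 × 2 = 3.1
  [7.5→9]: (0.90+0.46)/2 × 1.5 = 1.02
  [9→11]: (0.46+0.19)/2 × 2 = 0.65
  [11→11.5]: (0.19+0.15)/2 × 0.5 = 0.085
  Sum = 37.635 µg/mL·h
k_e = ln2 / t½ = 0.693147 / 1.54 = 0.4501 h^-1
Extrapolated tail: C_last / k_e = 0.15 / 0.4501 = 0.333
AUC_0→∞ = 37.635 + 0.333 = 37.968 µg/mL·h

AUC = 38.0 µg/mL·h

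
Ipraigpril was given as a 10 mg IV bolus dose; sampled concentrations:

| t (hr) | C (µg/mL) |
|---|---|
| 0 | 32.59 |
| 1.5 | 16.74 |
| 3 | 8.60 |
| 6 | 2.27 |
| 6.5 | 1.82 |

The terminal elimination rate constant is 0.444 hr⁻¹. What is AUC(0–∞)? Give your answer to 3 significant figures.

Trapezoidal AUC_0→6.5:
  [0→1.5]: (32.59+16.74)/2 × 1.5 = 36.9975
  [1.5→3]: (16.74+8.60)/2 × 1.5 = 19.005
  [3→6]: (8.60+2.27)/2 × 3 = 16.305
  [6→6.5]: (2.27+1.82)/2 × 0.5 = 1.0225
  Sum = 73.33 µg/mL·hr
Extrapolated tail: C_last / k_e = 1.82 / 0.444 = 4.099
AUC_0→∞ = 73.33 + 4.099 = 77.429 µg/mL·hr

AUC = 77.4 µg/mL·hr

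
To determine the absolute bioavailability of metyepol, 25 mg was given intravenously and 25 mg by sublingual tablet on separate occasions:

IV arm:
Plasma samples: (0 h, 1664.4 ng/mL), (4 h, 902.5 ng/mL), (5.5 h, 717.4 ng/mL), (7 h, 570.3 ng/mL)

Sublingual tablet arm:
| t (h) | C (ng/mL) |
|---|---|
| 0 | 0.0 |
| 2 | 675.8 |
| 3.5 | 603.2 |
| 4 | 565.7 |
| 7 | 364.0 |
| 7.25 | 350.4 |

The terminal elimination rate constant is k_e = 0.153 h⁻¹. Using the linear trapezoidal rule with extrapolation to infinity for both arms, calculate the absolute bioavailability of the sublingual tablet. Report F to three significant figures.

Trapezoidal AUC_0→7 (IV):
  [0→4]: (1664.4+902.5)/2 × 4 = 5133.8
  [4→5.5]: (902.5+717.4)/2 × 1.5 = 1214.925
  [5.5→7]: (717.4+570.3)/2 × 1.5 = 965.775
  Sum = 7314.5 ng/mL·h
IV tail: 570.3/0.153 = 3727.451; AUC_iv,0→∞ = 7314.5 + 3727.451 = 11041.951 ng/mL·h
Trapezoidal AUC_0→7.25 (sublingual tablet):
  [0→2]: (0.0+675.8)/2 × 2 = 675.8
  [2→3.5]: (675.8+603.2)/2 × 1.5 = 959.25
  [3.5→4]: (603.2+565.7)/2 × 0.5 = 292.225
  [4→7]: (565.7+364.0)/2 × 3 = 1394.55
  [7→7.25]: (364.0+350.4)/2 × 0.25 = 89.3
  Sum = 3411.125 ng/mL·h
sublingual tablet tail: 350.4/0.153 = 2290.196; AUC_ev,0→∞ = 3411.125 + 2290.196 = 5701.321 ng/mL·h
F = (AUC_ev/D_ev)/(AUC_iv/D_iv) = (5701.321/25)/(11041.951/25) = 228.05284/441.67804 = 0.5163

F = 0.516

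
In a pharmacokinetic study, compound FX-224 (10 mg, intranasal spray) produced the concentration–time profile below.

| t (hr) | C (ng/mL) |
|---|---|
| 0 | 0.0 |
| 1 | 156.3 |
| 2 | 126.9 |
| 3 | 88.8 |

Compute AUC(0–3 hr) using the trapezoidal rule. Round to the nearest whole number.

AUC = 328 ng/mL·hr

Trapezoidal AUC_0→3:
  [0→1]: (0.0+156.3)/2 × 1 = 78.15
  [1→2]: (156.3+126.9)/2 × 1 = 141.6
  [2→3]: (126.9+88.8)/2 × 1 = 107.85
  Sum = 327.6 ng/mL·hr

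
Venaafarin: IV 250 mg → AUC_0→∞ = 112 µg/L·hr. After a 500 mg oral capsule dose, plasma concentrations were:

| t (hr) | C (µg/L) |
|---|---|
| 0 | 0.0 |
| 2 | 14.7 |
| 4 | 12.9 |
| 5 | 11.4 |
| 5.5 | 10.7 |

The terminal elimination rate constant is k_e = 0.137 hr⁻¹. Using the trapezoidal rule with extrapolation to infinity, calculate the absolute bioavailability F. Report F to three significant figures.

F = 0.616

Trapezoidal AUC_0→5.5 (oral capsule):
  [0→2]: (0.0+14.7)/2 × 2 = 14.7
  [2→4]: (14.7+12.9)/2 × 2 = 27.6
  [4→5]: (12.9+11.4)/2 × 1 = 12.15
  [5→5.5]: (11.4+10.7)/2 × 0.5 = 5.525
  Sum = 59.975 µg/L·hr
Tail: C_last/k_e = 10.7/0.137 = 78.102
AUC_0→∞ (oral capsule) = 59.975 + 78.102 = 138.077 µg/L·hr
F = (AUC_ev/D_ev)/(AUC_iv/D_iv) = (138.077/500)/(112/250) = 0.276154/0.448 = 0.6164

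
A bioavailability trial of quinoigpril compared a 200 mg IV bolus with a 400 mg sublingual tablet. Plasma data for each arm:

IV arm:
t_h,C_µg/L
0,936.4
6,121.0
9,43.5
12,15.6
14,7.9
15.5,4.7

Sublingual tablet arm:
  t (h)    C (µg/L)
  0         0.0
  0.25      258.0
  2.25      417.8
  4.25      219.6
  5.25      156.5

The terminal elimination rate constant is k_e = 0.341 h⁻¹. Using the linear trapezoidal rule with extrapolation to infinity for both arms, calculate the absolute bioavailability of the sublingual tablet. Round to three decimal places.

F = 0.280

Trapezoidal AUC_0→15.5 (IV):
  [0→6]: (936.4+121.0)/2 × 6 = 3172.2
  [6→9]: (121.0+43.5)/2 × 3 = 246.75
  [9→12]: (43.5+15.6)/2 × 3 = 88.65
  [12→14]: (15.6+7.9)/2 × 2 = 23.5
  [14→15.5]: (7.9+4.7)/2 × 1.5 = 9.45
  Sum = 3540.55 µg/L·h
IV tail: 4.7/0.341 = 13.783; AUC_iv,0→∞ = 3540.55 + 13.783 = 3554.333 µg/L·h
Trapezoidal AUC_0→5.25 (sublingual tablet):
  [0→0.25]: (0.0+258.0)/2 × 0.25 = 32.25
  [0.25→2.25]: (258.0+417.8)/2 × 2 = 675.8
  [2.25→4.25]: (417.8+219.6)/2 × 2 = 637.4
  [4.25→5.25]: (219.6+156.5)/2 × 1 = 188.05
  Sum = 1533.5 µg/L·h
sublingual tablet tail: 156.5/0.341 = 458.944; AUC_ev,0→∞ = 1533.5 + 458.944 = 1992.444 µg/L·h
F = (AUC_ev/D_ev)/(AUC_iv/D_iv) = (1992.444/400)/(3554.333/200) = 4.98111/17.771665 = 0.2803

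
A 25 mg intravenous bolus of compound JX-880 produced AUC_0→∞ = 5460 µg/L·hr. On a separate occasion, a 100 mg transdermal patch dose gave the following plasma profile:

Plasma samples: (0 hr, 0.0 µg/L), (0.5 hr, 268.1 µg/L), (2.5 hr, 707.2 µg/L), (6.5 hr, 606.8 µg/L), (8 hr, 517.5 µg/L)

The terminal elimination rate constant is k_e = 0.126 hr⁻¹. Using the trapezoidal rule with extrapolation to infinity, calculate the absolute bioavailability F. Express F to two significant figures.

Trapezoidal AUC_0→8 (transdermal patch):
  [0→0.5]: (0.0+268.1)/2 × 0.5 = 67.025
  [0.5→2.5]: (268.1+707.2)/2 × 2 = 975.3
  [2.5→6.5]: (707.2+606.8)/2 × 4 = 2628.0
  [6.5→8]: (606.8+517.5)/2 × 1.5 = 843.225
  Sum = 4513.55 µg/L·hr
Tail: C_last/k_e = 517.5/0.126 = 4107.143
AUC_0→∞ (transdermal patch) = 4513.55 + 4107.143 = 8620.693 µg/L·hr
F = (AUC_ev/D_ev)/(AUC_iv/D_iv) = (8620.693/100)/(5460/25) = 86.20693/218.4 = 0.3947

F = 0.39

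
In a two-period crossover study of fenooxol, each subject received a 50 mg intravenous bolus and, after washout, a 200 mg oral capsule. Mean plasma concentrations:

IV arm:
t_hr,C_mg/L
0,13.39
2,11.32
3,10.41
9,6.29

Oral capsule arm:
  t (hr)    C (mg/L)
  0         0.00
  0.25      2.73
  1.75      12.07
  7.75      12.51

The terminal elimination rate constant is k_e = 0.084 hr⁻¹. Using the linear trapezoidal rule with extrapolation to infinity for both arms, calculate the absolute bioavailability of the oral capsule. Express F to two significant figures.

Trapezoidal AUC_0→9 (IV):
  [0→2]: (13.39+11.32)/2 × 2 = 24.71
  [2→3]: (11.32+10.41)/2 × 1 = 10.865
  [3→9]: (10.41+6.29)/2 × 6 = 50.1
  Sum = 85.675 mg/L·hr
IV tail: 6.29/0.084 = 74.881; AUC_iv,0→∞ = 85.675 + 74.881 = 160.556 mg/L·hr
Trapezoidal AUC_0→7.75 (oral capsule):
  [0→0.25]: (0.00+2.73)/2 × 0.25 = 0.34125
  [0.25→1.75]: (2.73+12.07)/2 × 1.5 = 11.1
  [1.75→7.75]: (12.07+12.51)/2 × 6 = 73.74
  Sum = 85.18125 mg/L·hr
oral capsule tail: 12.51/0.084 = 148.929; AUC_ev,0→∞ = 85.18125 + 148.929 = 234.11025 mg/L·hr
F = (AUC_ev/D_ev)/(AUC_iv/D_iv) = (234.11025/200)/(160.556/50) = 1.17055/3.21112 = 0.3645

F = 0.36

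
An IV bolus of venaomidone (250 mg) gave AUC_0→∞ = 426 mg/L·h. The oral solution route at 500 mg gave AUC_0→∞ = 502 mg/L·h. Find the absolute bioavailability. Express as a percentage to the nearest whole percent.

F = (AUC_ev / D_ev) / (AUC_iv / D_iv)
  = (502/500) / (426/250)
  = 1.004 / 1.704 = 0.5892
  = 58.92%

F = 59%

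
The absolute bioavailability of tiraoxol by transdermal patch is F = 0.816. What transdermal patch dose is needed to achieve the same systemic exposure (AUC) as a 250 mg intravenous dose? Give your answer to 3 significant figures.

D_transdermal = 306 mg

For equal systemic exposure: F × D_ev = D_iv
D_ev = D_iv / F = 250 / 0.816 = 306.373 mg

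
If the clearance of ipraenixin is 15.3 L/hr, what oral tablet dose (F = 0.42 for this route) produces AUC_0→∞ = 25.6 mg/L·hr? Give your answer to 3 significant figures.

Dose = 933 mg

Dose = CL × AUC_0→∞ / F
     = 15.3 × 25.6 / 0.42 = 932.571 mg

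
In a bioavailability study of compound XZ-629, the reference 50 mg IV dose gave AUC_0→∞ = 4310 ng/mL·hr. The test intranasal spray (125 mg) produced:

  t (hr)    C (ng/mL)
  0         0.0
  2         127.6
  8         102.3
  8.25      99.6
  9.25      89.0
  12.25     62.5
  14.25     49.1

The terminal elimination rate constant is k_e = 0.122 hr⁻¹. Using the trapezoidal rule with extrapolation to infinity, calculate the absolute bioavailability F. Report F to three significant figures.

F = 0.156

Trapezoidal AUC_0→14.25 (intranasal spray):
  [0→2]: (0.0+127.6)/2 × 2 = 127.6
  [2→8]: (127.6+102.3)/2 × 6 = 689.7
  [8→8.25]: (102.3+99.6)/2 × 0.25 = 25.2375
  [8.25→9.25]: (99.6+89.0)/2 × 1 = 94.3
  [9.25→12.25]: (89.0+62.5)/2 × 3 = 227.25
  [12.25→14.25]: (62.5+49.1)/2 × 2 = 111.6
  Sum = 1275.6875 ng/mL·hr
Tail: C_last/k_e = 49.1/0.122 = 402.459
AUC_0→∞ (intranasal spray) = 1275.6875 + 402.459 = 1678.1465 ng/mL·hr
F = (AUC_ev/D_ev)/(AUC_iv/D_iv) = (1678.1465/125)/(4310/50) = 13.425172/86.2 = 0.1557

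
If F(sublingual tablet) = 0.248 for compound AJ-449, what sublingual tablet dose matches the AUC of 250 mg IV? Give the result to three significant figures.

D_sublingual = 1010 mg

For equal systemic exposure: F × D_ev = D_iv
D_ev = D_iv / F = 250 / 0.248 = 1008.06 mg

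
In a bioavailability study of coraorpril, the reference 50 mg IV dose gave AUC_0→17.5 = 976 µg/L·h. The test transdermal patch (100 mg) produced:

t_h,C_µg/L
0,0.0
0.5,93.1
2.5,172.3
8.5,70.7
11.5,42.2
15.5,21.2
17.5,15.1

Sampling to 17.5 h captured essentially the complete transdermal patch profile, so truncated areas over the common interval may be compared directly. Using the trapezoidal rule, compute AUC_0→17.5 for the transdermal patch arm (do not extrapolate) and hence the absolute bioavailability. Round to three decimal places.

Trapezoidal AUC_0→17.5 (transdermal patch):
  [0→0.5]: (0.0+93.1)/2 × 0.5 = 23.275
  [0.5→2.5]: (93.1+172.3)/2 × 2 = 265.4
  [2.5→8.5]: (172.3+70.7)/2 × 6 = 729.0
  [8.5→11.5]: (70.7+42.2)/2 × 3 = 169.35
  [11.5→15.5]: (42.2+21.2)/2 × 4 = 126.8
  [15.5→17.5]: (21.2+15.1)/2 × 2 = 36.3
  Sum = 1350.125 µg/L·h
F = (AUC_ev/D_ev)/(AUC_iv/D_iv) = (1350.125/100)/(976/50) = 13.50125/19.52 = 0.6917

F = 0.692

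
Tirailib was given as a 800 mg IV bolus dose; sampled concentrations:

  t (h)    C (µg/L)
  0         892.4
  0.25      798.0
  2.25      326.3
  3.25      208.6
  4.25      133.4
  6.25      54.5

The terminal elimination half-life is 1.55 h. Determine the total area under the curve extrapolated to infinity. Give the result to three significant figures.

Trapezoidal AUC_0→6.25:
  [0→0.25]: (892.4+798.0)/2 × 0.25 = 211.3
  [0.25→2.25]: (798.0+326.3)/2 × 2 = 1124.3
  [2.25→3.25]: (326.3+208.6)/2 × 1 = 267.45
  [3.25→4.25]: (208.6+133.4)/2 × 1 = 171.0
  [4.25→6.25]: (133.4+54.5)/2 × 2 = 187.9
  Sum = 1961.95 µg/L·h
k_e = ln2 / t½ = 0.693147 / 1.55 = 0.4472 h^-1
Extrapolated tail: C_last / k_e = 54.5 / 0.4472 = 121.869
AUC_0→∞ = 1961.95 + 121.869 = 2083.819 µg/L·h

AUC = 2080 µg/L·h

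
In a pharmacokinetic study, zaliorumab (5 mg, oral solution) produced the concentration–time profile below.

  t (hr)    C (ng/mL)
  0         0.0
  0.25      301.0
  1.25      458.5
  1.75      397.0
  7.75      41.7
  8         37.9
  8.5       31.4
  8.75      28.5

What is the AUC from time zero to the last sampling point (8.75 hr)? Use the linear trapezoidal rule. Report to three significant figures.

Trapezoidal AUC_0→8.75:
  [0→0.25]: (0.0+301.0)/2 × 0.25 = 37.625
  [0.25→1.25]: (301.0+458.5)/2 × 1 = 379.75
  [1.25→1.75]: (458.5+397.0)/2 × 0.5 = 213.875
  [1.75→7.75]: (397.0+41.7)/2 × 6 = 1316.1
  [7.75→8]: (41.7+37.9)/2 × 0.25 = 9.95
  [8→8.5]: (37.9+31.4)/2 × 0.5 = 17.325
  [8.5→8.75]: (31.4+28.5)/2 × 0.25 = 7.4875
  Sum = 1982.1125 ng/mL·hr

AUC = 1980 ng/mL·hr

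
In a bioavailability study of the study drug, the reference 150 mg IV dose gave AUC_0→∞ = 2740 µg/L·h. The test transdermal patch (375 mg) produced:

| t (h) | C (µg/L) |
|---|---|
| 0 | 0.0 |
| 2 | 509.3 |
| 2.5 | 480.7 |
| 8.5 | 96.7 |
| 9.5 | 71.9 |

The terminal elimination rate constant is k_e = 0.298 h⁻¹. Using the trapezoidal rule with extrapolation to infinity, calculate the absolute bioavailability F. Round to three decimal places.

Trapezoidal AUC_0→9.5 (transdermal patch):
  [0→2]: (0.0+509.3)/2 × 2 = 509.3
  [2→2.5]: (509.3+480.7)/2 × 0.5 = 247.5
  [2.5→8.5]: (480.7+96.7)/2 × 6 = 1732.2
  [8.5→9.5]: (96.7+71.9)/2 × 1 = 84.3
  Sum = 2573.3 µg/L·h
Tail: C_last/k_e = 71.9/0.298 = 241.275
AUC_0→∞ (transdermal patch) = 2573.3 + 241.275 = 2814.575 µg/L·h
F = (AUC_ev/D_ev)/(AUC_iv/D_iv) = (2814.575/375)/(2740/150) = 7.50553/18.2667 = 0.4109

F = 0.411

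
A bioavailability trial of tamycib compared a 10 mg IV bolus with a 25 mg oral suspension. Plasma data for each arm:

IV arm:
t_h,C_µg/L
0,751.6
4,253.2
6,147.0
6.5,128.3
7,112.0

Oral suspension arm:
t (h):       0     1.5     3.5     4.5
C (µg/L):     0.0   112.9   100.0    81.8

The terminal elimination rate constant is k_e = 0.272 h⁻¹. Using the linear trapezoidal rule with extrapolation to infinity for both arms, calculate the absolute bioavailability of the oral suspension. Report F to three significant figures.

F = 0.0934

Trapezoidal AUC_0→7 (IV):
  [0→4]: (751.6+253.2)/2 × 4 = 2009.6
  [4→6]: (253.2+147.0)/2 × 2 = 400.2
  [6→6.5]: (147.0+128.3)/2 × 0.5 = 68.825
  [6.5→7]: (128.3+112.0)/2 × 0.5 = 60.075
  Sum = 2538.7 µg/L·h
IV tail: 112.0/0.272 = 411.765; AUC_iv,0→∞ = 2538.7 + 411.765 = 2950.465 µg/L·h
Trapezoidal AUC_0→4.5 (oral suspension):
  [0→1.5]: (0.0+112.9)/2 × 1.5 = 84.675
  [1.5→3.5]: (112.9+100.0)/2 × 2 = 212.9
  [3.5→4.5]: (100.0+81.8)/2 × 1 = 90.9
  Sum = 388.475 µg/L·h
oral suspension tail: 81.8/0.272 = 300.735; AUC_ev,0→∞ = 388.475 + 300.735 = 689.21 µg/L·h
F = (AUC_ev/D_ev)/(AUC_iv/D_iv) = (689.21/25)/(2950.465/10) = 27.5684/295.0465 = 0.0934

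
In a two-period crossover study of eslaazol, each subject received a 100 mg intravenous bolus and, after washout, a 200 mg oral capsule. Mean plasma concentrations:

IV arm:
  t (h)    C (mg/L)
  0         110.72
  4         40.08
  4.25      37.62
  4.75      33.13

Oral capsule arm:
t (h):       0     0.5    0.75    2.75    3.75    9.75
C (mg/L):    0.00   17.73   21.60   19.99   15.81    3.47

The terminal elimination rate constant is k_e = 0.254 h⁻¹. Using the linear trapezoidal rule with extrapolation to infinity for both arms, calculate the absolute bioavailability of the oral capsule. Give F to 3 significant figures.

Trapezoidal AUC_0→4.75 (IV):
  [0→4]: (110.72+40.08)/2 × 4 = 301.6
  [4→4.25]: (40.08+37.62)/2 × 0.25 = 9.7125
  [4.25→4.75]: (37.62+33.13)/2 × 0.5 = 17.6875
  Sum = 329.0 mg/L·h
IV tail: 33.13/0.254 = 130.433; AUC_iv,0→∞ = 329.0 + 130.433 = 459.433 mg/L·h
Trapezoidal AUC_0→9.75 (oral capsule):
  [0→0.5]: (0.00+17.73)/2 × 0.5 = 4.4325
  [0.5→0.75]: (17.73+21.60)/2 × 0.25 = 4.91625
  [0.75→2.75]: (21.60+19.99)/2 × 2 = 41.59
  [2.75→3.75]: (19.99+15.81)/2 × 1 = 17.9
  [3.75→9.75]: (15.81+3.47)/2 × 6 = 57.84
  Sum = 126.67875 mg/L·h
oral capsule tail: 3.47/0.254 = 13.661; AUC_ev,0→∞ = 126.67875 + 13.661 = 140.33975 mg/L·h
F = (AUC_ev/D_ev)/(AUC_iv/D_iv) = (140.33975/200)/(459.433/100) = 0.70169875/4.59433 = 0.1527

F = 0.153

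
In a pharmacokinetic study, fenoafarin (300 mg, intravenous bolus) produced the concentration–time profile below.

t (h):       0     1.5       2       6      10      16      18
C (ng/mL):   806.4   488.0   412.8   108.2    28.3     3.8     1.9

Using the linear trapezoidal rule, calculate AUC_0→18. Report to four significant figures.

Trapezoidal AUC_0→18:
  [0→1.5]: (806.4+488.0)/2 × 1.5 = 970.8
  [1.5→2]: (488.0+412.8)/2 × 0.5 = 225.2
  [2→6]: (412.8+108.2)/2 × 4 = 1042.0
  [6→10]: (108.2+28.3)/2 × 4 = 273.0
  [10→16]: (28.3+3.8)/2 × 6 = 96.3
  [16→18]: (3.8+1.9)/2 × 2 = 5.7
  Sum = 2613.0 ng/mL·h

AUC = 2613 ng/mL·h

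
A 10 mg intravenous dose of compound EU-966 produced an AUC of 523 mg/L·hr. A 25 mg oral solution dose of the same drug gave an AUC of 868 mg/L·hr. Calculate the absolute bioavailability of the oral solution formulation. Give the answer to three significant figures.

F = 0.664

F = (AUC_ev / D_ev) / (AUC_iv / D_iv)
  = (868/25) / (523/10)
  = 34.72 / 52.3 = 0.6639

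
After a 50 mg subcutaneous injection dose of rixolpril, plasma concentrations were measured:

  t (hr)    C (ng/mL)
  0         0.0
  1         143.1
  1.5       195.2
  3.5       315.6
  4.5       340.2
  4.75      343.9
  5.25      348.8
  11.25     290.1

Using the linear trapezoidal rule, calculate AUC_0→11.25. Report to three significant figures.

AUC = 3170 ng/mL·hr

Trapezoidal AUC_0→11.25:
  [0→1]: (0.0+143.1)/2 × 1 = 71.55
  [1→1.5]: (143.1+195.2)/2 × 0.5 = 84.575
  [1.5→3.5]: (195.2+315.6)/2 × 2 = 510.8
  [3.5→4.5]: (315.6+340.2)/2 × 1 = 327.9
  [4.5→4.75]: (340.2+343.9)/2 × 0.25 = 85.5125
  [4.75→5.25]: (343.9+348.8)/2 × 0.5 = 173.175
  [5.25→11.25]: (348.8+290.1)/2 × 6 = 1916.7
  Sum = 3170.2125 ng/mL·hr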